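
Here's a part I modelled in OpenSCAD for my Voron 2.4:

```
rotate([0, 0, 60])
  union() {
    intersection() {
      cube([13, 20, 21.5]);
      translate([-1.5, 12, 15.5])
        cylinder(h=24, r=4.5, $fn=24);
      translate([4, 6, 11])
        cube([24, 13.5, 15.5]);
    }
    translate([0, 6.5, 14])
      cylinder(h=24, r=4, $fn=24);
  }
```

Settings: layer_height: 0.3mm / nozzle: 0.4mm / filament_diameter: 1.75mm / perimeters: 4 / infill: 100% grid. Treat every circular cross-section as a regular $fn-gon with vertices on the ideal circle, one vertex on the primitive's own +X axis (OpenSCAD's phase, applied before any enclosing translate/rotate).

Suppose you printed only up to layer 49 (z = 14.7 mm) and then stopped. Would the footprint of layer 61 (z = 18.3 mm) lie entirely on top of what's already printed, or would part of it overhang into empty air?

Compare the two slices. At z = 14.7: the cube is present — its section is the full 13×20 rectangle (area 260.00 mm²); the cylinder at (-1.5, 12) is not intersected at this z (z outside [15.5, 39.5]); the cube at (4, 6) (footprint 24×13.5) is included at this height (area 324.00 mm²); Keeping only the common overlap: at least one operand is absent at this height, so nothing remains; the cylinder at (0, 6.5): section is a regular 24-gon, circumradius r=4 (area = (24/2)·4.000²·sin(360°/24) = 49.69 mm²); Taking the union: only the r=4 cylinder at (0, 6.5) is present, so the union is just that shape — area = 49.69 mm²; (whole slice rotated 60° about Z — lengths, areas and connectivity unchanged). At z = 18.3: the cube (footprint 13×20) is included at this height (area 260.00 mm²); the r=4.5 cylinder at (-1.5, 12) gives a regular 24-gon of circumradius 4.5 (constant along its height) (area = (24/2)·4.500²·sin(360°/24) = 62.89 mm²); the 24×13.5 cube at (4, 6) contributes its full rectangle (area 324.00 mm²); Keeping only the common overlap: the r=4.5 cylinder at (-1.5, 12) partially overlaps the 13×20 cube; clipping to the common part keeps 18.27 mm²; the 24×13.5 cube at (4, 6) does not overlap the running intersection (empty) — nothing remains; the r=4 cylinder at (0, 6.5) contributes a regular 24-gon of circumradius 4 (area = (24/2)·4.000²·sin(360°/24) = 49.69 mm²); Combining (union): only the r=4 cylinder at (0, 6.5) is present, so the union is just that shape — area = 49.69 mm²; (whole slice rotated 60° about Z — lengths, areas and connectivity unchanged). Checking containment: the cross-section at z = 18.3 is a subset of the cross-section at z = 14.7.

entirely on top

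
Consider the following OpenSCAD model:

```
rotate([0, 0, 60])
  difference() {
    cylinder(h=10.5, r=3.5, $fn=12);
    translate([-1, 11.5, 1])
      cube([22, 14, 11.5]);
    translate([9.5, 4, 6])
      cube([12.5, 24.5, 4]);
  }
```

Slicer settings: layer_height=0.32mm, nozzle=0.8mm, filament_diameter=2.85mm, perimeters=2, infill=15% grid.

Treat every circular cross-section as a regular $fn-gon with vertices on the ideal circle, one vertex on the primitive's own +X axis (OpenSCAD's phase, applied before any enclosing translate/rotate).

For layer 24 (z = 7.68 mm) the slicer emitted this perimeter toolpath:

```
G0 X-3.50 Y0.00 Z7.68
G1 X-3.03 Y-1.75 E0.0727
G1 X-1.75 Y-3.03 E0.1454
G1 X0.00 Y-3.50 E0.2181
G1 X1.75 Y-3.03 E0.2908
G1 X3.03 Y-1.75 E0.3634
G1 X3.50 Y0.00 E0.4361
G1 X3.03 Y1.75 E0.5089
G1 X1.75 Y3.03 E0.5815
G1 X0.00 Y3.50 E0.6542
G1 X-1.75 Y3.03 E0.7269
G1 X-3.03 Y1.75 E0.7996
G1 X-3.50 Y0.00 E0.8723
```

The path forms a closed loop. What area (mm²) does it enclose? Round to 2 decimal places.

Apply the shoelace formula to the sequence of (X, Y) vertices; enclosed area = 36.74 mm².

36.74 mm²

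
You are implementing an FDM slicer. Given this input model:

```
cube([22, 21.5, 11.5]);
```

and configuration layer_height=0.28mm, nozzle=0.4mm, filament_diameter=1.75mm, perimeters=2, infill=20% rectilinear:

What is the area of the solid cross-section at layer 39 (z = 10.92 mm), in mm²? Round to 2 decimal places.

473.00 mm²

At z = 10.92 mm: the cube is present — its section is the full 22×21.5 rectangle (area 473.00 mm²). Overall, the cross-section is a single solid region. Net area = 473.00 mm².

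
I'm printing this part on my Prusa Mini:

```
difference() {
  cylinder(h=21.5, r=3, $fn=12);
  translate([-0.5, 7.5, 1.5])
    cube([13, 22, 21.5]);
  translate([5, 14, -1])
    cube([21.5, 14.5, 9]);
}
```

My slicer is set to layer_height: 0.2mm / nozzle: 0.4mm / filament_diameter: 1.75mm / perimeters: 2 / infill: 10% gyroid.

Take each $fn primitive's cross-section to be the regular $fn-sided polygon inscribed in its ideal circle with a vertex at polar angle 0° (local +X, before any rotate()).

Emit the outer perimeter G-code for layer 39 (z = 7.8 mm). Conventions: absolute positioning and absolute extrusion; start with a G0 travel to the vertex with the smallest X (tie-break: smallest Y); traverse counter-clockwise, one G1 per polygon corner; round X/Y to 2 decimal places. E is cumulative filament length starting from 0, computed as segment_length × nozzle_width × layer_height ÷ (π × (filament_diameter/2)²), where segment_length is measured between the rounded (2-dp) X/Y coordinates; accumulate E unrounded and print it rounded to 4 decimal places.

At z = 7.8 mm: the r=3 cylinder gives a regular 12-gon of circumradius 3 (constant along its height); the cube at (-0.5, 7.5) (footprint 13×22) is included at this height; the 21.5×14.5 cube at (5, 14) contributes its full rectangle; Taking the first minus the rest: starting from the r=3 cylinder, the 13×22 cube at (-0.5, 7.5) misses the remaining region (no effect); the 21.5×14.5 cube at (5, 14) misses the remaining region (no effect) — 1 connected region. The outline is a single polygon with 12 vertices. Extrusion per mm of travel: 0.4 × 0.2 / (π × 0.875²) = 0.033260. Accumulating E over each segment gives final E = 0.6200.

G0 X-3.00 Y0.00 Z7.80
G1 X-2.60 Y-1.50 E0.0516
G1 X-1.50 Y-2.60 E0.1034
G1 X0.00 Y-3.00 E0.1550
G1 X1.50 Y-2.60 E0.2066
G1 X2.60 Y-1.50 E0.2584
G1 X3.00 Y0.00 E0.3100
G1 X2.60 Y1.50 E0.3616
G1 X1.50 Y2.60 E0.4134
G1 X0.00 Y3.00 E0.4650
G1 X-1.50 Y2.60 E0.5167
G1 X-2.60 Y1.50 E0.5684
G1 X-3.00 Y0.00 E0.6200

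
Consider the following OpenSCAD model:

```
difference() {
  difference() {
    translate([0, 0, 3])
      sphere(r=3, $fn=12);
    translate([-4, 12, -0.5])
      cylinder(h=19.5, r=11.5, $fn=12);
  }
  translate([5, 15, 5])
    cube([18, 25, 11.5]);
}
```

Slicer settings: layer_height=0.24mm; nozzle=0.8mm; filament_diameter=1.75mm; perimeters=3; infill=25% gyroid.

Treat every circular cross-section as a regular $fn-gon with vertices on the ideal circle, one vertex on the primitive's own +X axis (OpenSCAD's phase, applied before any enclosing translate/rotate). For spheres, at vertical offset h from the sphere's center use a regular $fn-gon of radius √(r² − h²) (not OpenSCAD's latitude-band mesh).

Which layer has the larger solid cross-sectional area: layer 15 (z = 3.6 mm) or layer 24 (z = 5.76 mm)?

Layer 15 (z = 3.6): the r=3 sphere contributes a regular 12-gon of circumradius √(3²−0.6²) = 2.939 (area = (12/2)·2.939²·sin(360°/12) = 25.92 mm²); the r=11.5 cylinder at (-4, 12) contributes a regular 12-gon of circumradius 11.5 (area = (12/2)·11.500²·sin(360°/12) = 396.75 mm²); Subtracting the remaining from the first: starting from the r=3 sphere (25.92 mm²), the r=11.5 cylinder at (-4, 12) partially overlaps it — only the 4.66 mm² overlap (of its 396.75 mm²) is removed, clipping the outline — area = 21.26 mm²; the cube at (5, 15) is not intersected at this z (z outside [5, 16.5]); Taking the first minus the rest: none of the subtracted shapes is present at this height, so the result so far is unchanged — area = 21.26 mm². So its area = 21.26 mm². Layer 24 (z = 5.76): the sphere: section is a regular 12-gon, circumradius = √(r²−h²) = √(3²−2.76²) = 1.176 (area = (12/2)·1.176²·sin(360°/12) = 4.15 mm²); the r=11.5 cylinder at (-4, 12) contributes a regular 12-gon of circumradius 11.5 (area = (12/2)·11.500²·sin(360°/12) = 396.75 mm²); Taking the first minus the rest: starting from the r=3 sphere (4.15 mm²), the r=11.5 cylinder at (-4, 12) misses the remaining region (no effect) — area = 4.15 mm²; the cube at (5, 15) (footprint 18×25) is included at this height (area 450.00 mm²); Subtracting the remaining from the first: starting from that combined region (4.15 mm²), the 18×25 cube at (5, 15) misses the remaining region (no effect) — area = 4.15 mm². So its area = 4.15 mm². Layer 15 is larger (21.26 vs 4.15 mm²).

layer 15 (z = 3.6 mm)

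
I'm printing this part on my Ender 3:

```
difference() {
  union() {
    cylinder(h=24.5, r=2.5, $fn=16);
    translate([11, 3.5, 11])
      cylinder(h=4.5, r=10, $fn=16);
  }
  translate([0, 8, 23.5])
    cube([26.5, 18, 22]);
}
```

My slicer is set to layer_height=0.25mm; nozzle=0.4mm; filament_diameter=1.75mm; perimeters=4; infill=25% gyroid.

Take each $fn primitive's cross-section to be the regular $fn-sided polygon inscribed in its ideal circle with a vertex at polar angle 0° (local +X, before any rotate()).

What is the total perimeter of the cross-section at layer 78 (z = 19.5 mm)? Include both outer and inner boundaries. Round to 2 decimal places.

15.61 mm

At z = 19.5 mm: the cylinder: section is a regular 16-gon, circumradius r=2.5 (perimeter = 2·16·2.500·sin(180°/16) = 15.61 mm); the cylinder at (11, 3.5) does not reach this height (z outside [11, 15.5]); Taking the union: only the r=2.5 cylinder is present, so the union is just that shape — boundary = 15.61 mm; the cube at (0, 8) does not reach this height (z outside [23.5, 45.5]); Taking the first minus the rest: none of the subtracted shapes is present at this height, so the result so far is unchanged — boundary = 15.61 mm. Overall, the cross-section is a single solid region. Total boundary length (outer) = 15.61 mm.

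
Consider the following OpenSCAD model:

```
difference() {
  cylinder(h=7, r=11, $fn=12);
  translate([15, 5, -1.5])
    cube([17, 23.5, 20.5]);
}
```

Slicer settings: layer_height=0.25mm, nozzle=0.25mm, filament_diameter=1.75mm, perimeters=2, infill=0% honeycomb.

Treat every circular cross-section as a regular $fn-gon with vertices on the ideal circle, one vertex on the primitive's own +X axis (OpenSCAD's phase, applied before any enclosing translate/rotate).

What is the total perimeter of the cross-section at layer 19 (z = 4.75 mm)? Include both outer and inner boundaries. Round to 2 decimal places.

At z = 4.75 mm: the r=11 cylinder gives a regular 12-gon of circumradius 11 (constant along its height) (perimeter = 2·12·11.000·sin(180°/12) = 68.33 mm); the cube at (15, 5) (footprint 17×23.5) is included at this height (perimeter 81.00 mm); Subtracting the remaining from the first: starting from the r=11 cylinder, the 17×23.5 cube at (15, 5) misses the remaining region (no effect) — boundary = 68.33 mm. Overall, the cross-section is a single solid region. Total boundary length (outer) = 68.33 mm.

68.33 mm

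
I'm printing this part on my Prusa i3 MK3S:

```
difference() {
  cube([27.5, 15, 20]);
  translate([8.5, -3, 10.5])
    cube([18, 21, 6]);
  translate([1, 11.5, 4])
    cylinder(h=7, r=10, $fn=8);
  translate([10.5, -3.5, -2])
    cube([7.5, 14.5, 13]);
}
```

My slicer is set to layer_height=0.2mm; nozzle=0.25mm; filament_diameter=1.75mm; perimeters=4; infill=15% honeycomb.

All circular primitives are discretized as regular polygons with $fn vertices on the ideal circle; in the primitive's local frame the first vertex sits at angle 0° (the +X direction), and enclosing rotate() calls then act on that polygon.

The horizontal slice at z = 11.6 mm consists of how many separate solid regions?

At z = 11.6 mm: the 27.5×15 cube contributes its full rectangle; the cube at (8.5, -3) (footprint 18×21) is included at this height; the cylinder at (1, 11.5) is not intersected at this z (z outside [4, 11]); the cube at (10.5, -3.5) does not reach this height (z outside [-2, 11]); After the difference (first − rest): starting from the 27.5×15 cube, the 18×21 cube at (8.5, -3) partially overlaps it — only the 270.00 mm² overlap (of its 378.00 mm²) is removed, clipping the outline — 2 connected regions. The result has 2 disconnected regions.

2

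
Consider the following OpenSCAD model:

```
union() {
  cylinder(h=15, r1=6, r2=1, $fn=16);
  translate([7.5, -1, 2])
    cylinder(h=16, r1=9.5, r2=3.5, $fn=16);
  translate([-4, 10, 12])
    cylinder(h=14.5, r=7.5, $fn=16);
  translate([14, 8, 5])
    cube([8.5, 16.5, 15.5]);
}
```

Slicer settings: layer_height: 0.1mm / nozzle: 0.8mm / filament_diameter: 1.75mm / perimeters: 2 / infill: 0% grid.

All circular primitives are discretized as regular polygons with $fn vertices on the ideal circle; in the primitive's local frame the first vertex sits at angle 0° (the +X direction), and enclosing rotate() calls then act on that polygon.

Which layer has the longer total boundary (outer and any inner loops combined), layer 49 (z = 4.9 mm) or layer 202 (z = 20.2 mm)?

Layer 49 (z = 4.9): the cone: at t=0.327 of its height the radius interpolates to r₁+(r₂−r₁)t = 4.367, giving a regular 16-gon of that circumradius (perimeter = 2·16·4.367·sin(180°/16) = 27.26 mm); the cone at (7.5, -1): at t=0.181 of its height the radius interpolates to r₁+(r₂−r₁)t = 8.412, giving a regular 16-gon of that circumradius (perimeter = 2·16·8.412·sin(180°/16) = 52.52 mm); the cylinder at (-4, 10) is not intersected at this z (z outside [12, 26.5]); the cube at (14, 8) does not reach this height (z outside [5, 20.5]); Merging all regions: the regions partially overlap (shared area 32.19 mm²), so the edge portions inside another operand are dropped and the merged outline is re-measured after clipping — boundary = 57.96 mm. So its perimeter = 57.96 mm. Layer 202 (z = 20.2): the cone is not intersected at this z (z outside [0, 15]); the cone at (7.5, -1) is absent (z outside [2, 18]); the cylinder at (-4, 10): section is a regular 16-gon, circumradius r=7.5 (perimeter = 2·16·7.500·sin(180°/16) = 46.82 mm); the 8.5×16.5 cube at (14, 8) contributes its full rectangle (perimeter 50.00 mm); Taking the union: the 2 present regions are separate (no shared area or edge), so areas and boundary lengths simply add and each stays a separate island — boundary = 96.82 mm. So its perimeter = 96.82 mm. Layer 202 is larger (96.82 vs 57.96 mm).

layer 202 (z = 20.2 mm)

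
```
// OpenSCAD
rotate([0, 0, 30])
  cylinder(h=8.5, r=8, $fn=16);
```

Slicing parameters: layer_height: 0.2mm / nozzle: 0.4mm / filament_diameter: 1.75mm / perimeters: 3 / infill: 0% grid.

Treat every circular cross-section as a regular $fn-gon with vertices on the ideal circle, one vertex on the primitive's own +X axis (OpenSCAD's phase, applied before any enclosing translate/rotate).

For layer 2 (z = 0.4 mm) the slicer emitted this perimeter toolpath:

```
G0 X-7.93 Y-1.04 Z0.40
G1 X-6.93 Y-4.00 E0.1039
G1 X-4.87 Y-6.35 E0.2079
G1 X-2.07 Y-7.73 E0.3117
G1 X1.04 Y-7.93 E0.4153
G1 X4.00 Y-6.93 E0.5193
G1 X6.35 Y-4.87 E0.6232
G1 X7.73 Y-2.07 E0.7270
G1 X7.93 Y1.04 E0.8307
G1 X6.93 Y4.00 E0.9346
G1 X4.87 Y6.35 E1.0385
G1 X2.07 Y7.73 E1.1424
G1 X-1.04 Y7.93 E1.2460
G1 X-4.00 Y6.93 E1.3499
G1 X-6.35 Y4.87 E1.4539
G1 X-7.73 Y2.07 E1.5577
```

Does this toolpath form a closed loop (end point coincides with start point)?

Start point (G0): (-7.93, -1.04). End point (last G1): the path does not return to the start — open.

no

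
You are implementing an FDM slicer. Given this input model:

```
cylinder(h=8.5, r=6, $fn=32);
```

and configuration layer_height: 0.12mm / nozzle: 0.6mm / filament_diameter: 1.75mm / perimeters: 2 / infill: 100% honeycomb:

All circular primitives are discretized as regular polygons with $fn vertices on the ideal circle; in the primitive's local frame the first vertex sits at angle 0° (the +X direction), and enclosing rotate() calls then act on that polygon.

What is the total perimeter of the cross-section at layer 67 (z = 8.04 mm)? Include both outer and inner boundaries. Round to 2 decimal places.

37.64 mm

At z = 8.04 mm: the r=6 cylinder gives a regular 32-gon of circumradius 6 (constant along its height) (perimeter = 2·32·6.000·sin(180°/32) = 37.64 mm). Overall, the cross-section is a single solid region. Total boundary length (outer) = 37.64 mm.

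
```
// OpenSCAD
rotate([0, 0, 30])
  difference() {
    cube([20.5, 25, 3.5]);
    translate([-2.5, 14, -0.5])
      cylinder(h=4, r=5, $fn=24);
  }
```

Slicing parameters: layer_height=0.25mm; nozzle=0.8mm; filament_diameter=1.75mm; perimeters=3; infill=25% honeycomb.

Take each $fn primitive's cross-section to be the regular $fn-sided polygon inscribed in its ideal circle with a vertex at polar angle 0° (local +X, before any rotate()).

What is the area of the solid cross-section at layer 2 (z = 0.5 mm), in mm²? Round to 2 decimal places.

At z = 0.5 mm: the cube is present — its section is the full 20.5×25 rectangle (area 512.50 mm²); the r=5 cylinder at (-2.5, 14) gives a regular 24-gon of circumradius 5 (constant along its height) (area = (24/2)·5.000²·sin(360°/24) = 77.65 mm²); Subtracting the remaining from the first: starting from the 20.5×25 cube (512.50 mm²), the r=5 cylinder at (-2.5, 14) partially overlaps it — only the 15.06 mm² overlap (of its 77.65 mm²) is removed, clipping the outline — area = 497.44 mm²; (whole slice rotated 30° about Z — lengths, areas and connectivity unchanged). Overall, the cross-section is a single solid region. Net area = 497.44 mm².

497.44 mm²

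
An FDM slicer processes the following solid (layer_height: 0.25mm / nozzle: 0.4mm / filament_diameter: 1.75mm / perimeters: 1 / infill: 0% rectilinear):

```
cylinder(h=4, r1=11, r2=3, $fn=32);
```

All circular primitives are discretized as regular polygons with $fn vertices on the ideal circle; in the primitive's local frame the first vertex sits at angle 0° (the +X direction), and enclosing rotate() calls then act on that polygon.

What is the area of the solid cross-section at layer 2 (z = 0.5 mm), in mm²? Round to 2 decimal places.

312.14 mm²

At z = 0.5 mm: the cone: at t=0.125 of its height the radius interpolates to r₁+(r₂−r₁)t = 10.000, giving a regular 32-gon of that circumradius (area = (32/2)·10.000²·sin(360°/32) = 312.14 mm²). Overall, the cross-section is a single solid region. Net area = 312.14 mm².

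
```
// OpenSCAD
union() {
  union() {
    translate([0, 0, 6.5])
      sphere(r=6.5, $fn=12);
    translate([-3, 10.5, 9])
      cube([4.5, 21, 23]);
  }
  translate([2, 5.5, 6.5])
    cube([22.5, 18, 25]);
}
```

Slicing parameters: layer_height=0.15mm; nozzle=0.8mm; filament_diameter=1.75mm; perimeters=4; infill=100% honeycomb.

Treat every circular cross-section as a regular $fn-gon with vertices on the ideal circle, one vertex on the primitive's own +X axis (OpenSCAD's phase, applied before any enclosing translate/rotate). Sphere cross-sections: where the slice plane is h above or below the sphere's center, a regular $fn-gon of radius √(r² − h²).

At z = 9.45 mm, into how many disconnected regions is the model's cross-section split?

3

At z = 9.45 mm: the r=6.5 sphere contributes a regular 12-gon of circumradius √(6.5²−2.95²) = 5.792; the 4.5×21 cube at (-3, 10.5) contributes its full rectangle; Merging all regions: the 2 present regions are separate (no shared area or edge), so areas and boundary lengths simply add and each stays a separate island — 2 connected regions; the 22.5×18 cube at (2, 5.5) contributes its full rectangle; Combining (union): the 2 present regions are separate (no shared area or edge), so areas and boundary lengths simply add and each stays a separate island — 3 connected regions. The result has 3 disconnected regions.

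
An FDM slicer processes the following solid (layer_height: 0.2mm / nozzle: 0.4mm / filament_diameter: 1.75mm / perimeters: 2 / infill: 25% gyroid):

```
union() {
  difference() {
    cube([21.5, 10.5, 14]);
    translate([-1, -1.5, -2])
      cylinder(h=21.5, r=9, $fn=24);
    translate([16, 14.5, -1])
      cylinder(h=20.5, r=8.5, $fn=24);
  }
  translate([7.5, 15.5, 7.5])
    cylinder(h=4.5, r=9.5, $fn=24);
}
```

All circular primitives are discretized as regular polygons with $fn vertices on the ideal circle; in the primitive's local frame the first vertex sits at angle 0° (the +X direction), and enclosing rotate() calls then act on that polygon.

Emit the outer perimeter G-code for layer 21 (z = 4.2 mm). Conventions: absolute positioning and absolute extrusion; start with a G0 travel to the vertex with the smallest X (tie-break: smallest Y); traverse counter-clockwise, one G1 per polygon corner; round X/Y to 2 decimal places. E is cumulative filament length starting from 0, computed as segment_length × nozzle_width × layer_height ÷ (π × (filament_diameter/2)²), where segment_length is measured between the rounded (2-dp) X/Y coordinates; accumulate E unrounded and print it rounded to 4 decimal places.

G0 X0.00 Y7.37 Z4.20
G1 X1.33 Y7.19 E0.0446
G1 X3.50 Y6.29 E0.1228
G1 X5.36 Y4.86 E0.2008
G1 X6.79 Y3.00 E0.2788
G1 X7.69 Y0.83 E0.3570
G1 X7.80 Y0.00 E0.3848
G1 X21.50 Y0.00 E0.8405
G1 X21.50 Y8.10 E1.1099
G1 X20.25 Y7.14 E1.1623
G1 X18.20 Y6.29 E1.2361
G1 X16.00 Y6.00 E1.3099
G1 X13.80 Y6.29 E1.3837
G1 X11.75 Y7.14 E1.4576
G1 X9.99 Y8.49 E1.5313
G1 X8.64 Y10.25 E1.6051
G1 X8.54 Y10.50 E1.6141
G1 X0.00 Y10.50 E1.8981
G1 X0.00 Y7.37 E2.0022

At z = 4.2 mm: the 21.5×10.5 cube contributes its full rectangle; the cylinder at (-1, -1.5): section is a regular 24-gon, circumradius r=9; the r=8.5 cylinder at (16, 14.5) contributes a regular 24-gon of circumradius 8.5; After the difference (first − rest): starting from the 21.5×10.5 cube, the r=9 cylinder at (-1, -1.5) partially overlaps it — only the 42.11 mm² overlap (of its 251.57 mm²) is removed, clipping the outline; the r=8.5 cylinder at (16, 14.5) partially overlaps it — only the 44.55 mm² overlap (of its 224.40 mm²) is removed, clipping the outline — 1 connected region; the cylinder at (7.5, 15.5) does not reach this height (z outside [7.5, 12]); Combining (union): only the result so far is present, so the union is just that shape — 1 connected region. The outline is a single polygon with 18 vertices. Extrusion per mm of travel: 0.4 × 0.2 / (π × 0.875²) = 0.033260. Accumulating E over each segment gives final E = 2.0022.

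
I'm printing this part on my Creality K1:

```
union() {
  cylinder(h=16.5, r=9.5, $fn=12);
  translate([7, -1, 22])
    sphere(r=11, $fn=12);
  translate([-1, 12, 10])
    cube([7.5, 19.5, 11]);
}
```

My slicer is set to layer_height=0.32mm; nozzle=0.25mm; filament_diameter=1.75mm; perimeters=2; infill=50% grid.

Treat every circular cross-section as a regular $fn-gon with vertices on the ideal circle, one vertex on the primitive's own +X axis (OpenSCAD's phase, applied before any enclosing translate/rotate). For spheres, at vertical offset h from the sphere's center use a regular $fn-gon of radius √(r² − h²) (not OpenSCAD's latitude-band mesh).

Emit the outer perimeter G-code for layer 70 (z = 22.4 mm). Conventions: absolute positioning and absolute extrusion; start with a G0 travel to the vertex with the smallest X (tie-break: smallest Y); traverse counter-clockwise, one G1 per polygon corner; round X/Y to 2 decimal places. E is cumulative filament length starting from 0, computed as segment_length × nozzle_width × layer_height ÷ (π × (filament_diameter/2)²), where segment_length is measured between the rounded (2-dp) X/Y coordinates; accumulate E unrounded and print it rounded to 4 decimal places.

At z = 22.4 mm: the cylinder is absent (z outside [0, 16.5]); the r=11 sphere at (7, -1) contributes a regular 12-gon of circumradius √(11²−0.4²) = 10.993; the cube at (-1, 12) does not reach this height (z outside [10, 21]); Combining (union): only the r=11 sphere at (7, -1) is present, so the union is just that shape — 1 connected region. The outline is a single polygon with 12 vertices. Extrusion per mm of travel: 0.25 × 0.32 / (π × 0.875²) = 0.033260. Accumulating E over each segment gives final E = 2.2712.

G0 X-3.99 Y-1.00 Z22.40
G1 X-2.52 Y-6.50 E0.1894
G1 X1.50 Y-10.52 E0.3784
G1 X7.00 Y-11.99 E0.5678
G1 X12.50 Y-10.52 E0.7571
G1 X16.52 Y-6.50 E0.9462
G1 X17.99 Y-1.00 E1.1356
G1 X16.52 Y4.50 E1.3249
G1 X12.50 Y8.52 E1.5140
G1 X7.00 Y9.99 E1.7034
G1 X1.50 Y8.52 E1.8927
G1 X-2.52 Y4.50 E2.0818
G1 X-3.99 Y-1.00 E2.2712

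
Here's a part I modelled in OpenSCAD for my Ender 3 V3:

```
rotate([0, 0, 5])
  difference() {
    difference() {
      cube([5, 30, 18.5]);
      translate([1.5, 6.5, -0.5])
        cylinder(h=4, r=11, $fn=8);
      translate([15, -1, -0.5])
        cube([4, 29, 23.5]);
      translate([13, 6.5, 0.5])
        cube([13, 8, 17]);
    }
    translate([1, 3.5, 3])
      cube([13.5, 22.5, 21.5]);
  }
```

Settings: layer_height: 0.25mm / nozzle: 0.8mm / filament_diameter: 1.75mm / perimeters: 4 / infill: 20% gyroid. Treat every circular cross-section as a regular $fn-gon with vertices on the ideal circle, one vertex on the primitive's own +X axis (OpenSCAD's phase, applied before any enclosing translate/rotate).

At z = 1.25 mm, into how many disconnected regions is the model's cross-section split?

1

At z = 1.25 mm: the 5×30 cube contributes its full rectangle; the cylinder at (1.5, 6.5): section is a regular 8-gon, circumradius r=11; the 4×29 cube at (15, -1) contributes its full rectangle; the cube at (13, 6.5) is present — its section is the full 13×8 rectangle; After the difference (first − rest): starting from the 5×30 cube, the r=11 cylinder at (1.5, 6.5) partially overlaps it — only the 84.50 mm² overlap (of its 342.24 mm²) is removed, clipping the outline; the 4×29 cube at (15, -1) misses the remaining region (no effect); the 13×8 cube at (13, 6.5) misses the remaining region (no effect) — 1 connected region; the cube at (1, 3.5) is absent (z outside [3, 24.5]); Subtracting the remaining from the first: none of the subtracted shapes is present at this height, so the result so far is unchanged — 1 connected region; (whole slice rotated 5° about Z — lengths, areas and connectivity unchanged). The result has 1 disconnected region.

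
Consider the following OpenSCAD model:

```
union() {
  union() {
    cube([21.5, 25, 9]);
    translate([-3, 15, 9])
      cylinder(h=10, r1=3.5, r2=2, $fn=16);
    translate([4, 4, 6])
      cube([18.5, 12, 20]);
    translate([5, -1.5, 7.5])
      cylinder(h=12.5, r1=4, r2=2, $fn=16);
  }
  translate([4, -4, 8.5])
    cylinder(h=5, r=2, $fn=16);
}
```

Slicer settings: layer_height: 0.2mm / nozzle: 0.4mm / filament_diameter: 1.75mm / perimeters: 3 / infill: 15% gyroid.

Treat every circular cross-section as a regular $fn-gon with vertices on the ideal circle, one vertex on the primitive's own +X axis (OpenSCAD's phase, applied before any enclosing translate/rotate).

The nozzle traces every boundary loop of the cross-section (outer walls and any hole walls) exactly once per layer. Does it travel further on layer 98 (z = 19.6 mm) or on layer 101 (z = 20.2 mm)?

layer 98 (z = 19.6 mm)

Layer 98 (z = 19.6): the cube does not reach this height (z outside [0, 9]); the cone at (-3, 15) does not reach this height (z outside [9, 19]); the cube at (4, 4) is present — its section is the full 18.5×12 rectangle (perimeter 61.00 mm); the cone at (5, -1.5): at t=0.968 of its height the radius interpolates to r₁+(r₂−r₁)t = 2.064, giving a regular 16-gon of that circumradius (perimeter = 2·16·2.064·sin(180°/16) = 12.89 mm); Merging all regions: the 2 present regions are separate (no shared area or edge), so areas and boundary lengths simply add and each stays a separate island — boundary = 73.89 mm; the cylinder at (4, -4) is absent (z outside [8.5, 13.5]); Taking the union: only that combined region is present, so the union is just that shape — boundary = 73.89 mm. So its perimeter = 73.89 mm. Layer 101 (z = 20.2): the cube does not reach this height (z outside [0, 9]); the cone at (-3, 15) is absent (z outside [9, 19]); the 18.5×12 cube at (4, 4) contributes its full rectangle (perimeter 61.00 mm); the cone at (5, -1.5) is not intersected at this z (z outside [7.5, 20]); Combining (union): only the 18.5×12 cube at (4, 4) is present, so the union is just that shape — boundary = 61.00 mm; the cylinder at (4, -4) is absent (z outside [8.5, 13.5]); Merging all regions: only that combined region is present, so the union is just that shape — boundary = 61.00 mm. So its perimeter = 61.00 mm. Layer 98 is larger (73.89 vs 61.00 mm).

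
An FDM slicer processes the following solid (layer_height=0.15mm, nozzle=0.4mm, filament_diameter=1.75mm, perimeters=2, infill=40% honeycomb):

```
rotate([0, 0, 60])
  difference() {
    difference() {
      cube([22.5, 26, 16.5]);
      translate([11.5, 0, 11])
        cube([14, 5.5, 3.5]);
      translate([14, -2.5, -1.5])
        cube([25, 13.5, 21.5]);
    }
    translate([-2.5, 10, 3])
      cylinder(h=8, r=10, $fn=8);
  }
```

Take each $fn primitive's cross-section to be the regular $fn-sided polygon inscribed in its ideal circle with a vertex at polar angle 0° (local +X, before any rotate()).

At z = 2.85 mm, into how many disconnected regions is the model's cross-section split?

1

At z = 2.85 mm: the cube (footprint 22.5×26) is included at this height; the cube at (11.5, 0) is not intersected at this z (z outside [11, 14.5]); the 25×13.5 cube at (14, -2.5) contributes its full rectangle; Subtracting the remaining from the first: starting from the 22.5×26 cube, the 25×13.5 cube at (14, -2.5) partially overlaps it — only the 93.50 mm² overlap (of its 337.50 mm²) is removed, clipping the outline — 1 connected region; the cylinder at (-2.5, 10) is not intersected at this z (z outside [3, 11]); Subtracting the remaining from the first: none of the subtracted shapes is present at this height, so that combined region is unchanged — 1 connected region; (rotated 60° about Z; rotation is an isometry so areas/perimeters/island counts are preserved). The result has 1 disconnected region.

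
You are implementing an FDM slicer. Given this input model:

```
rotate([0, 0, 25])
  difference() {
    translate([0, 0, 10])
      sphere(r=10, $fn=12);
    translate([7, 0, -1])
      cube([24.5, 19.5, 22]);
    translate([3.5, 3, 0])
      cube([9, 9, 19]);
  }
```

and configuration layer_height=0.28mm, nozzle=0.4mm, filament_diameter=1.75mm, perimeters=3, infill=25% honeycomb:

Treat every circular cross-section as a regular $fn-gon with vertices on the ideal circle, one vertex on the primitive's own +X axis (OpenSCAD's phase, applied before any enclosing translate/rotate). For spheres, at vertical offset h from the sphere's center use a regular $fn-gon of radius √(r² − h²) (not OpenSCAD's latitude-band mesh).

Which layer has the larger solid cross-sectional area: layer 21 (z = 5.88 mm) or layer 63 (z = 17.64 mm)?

Layer 21 (z = 5.88): the sphere: section is a regular 12-gon, circumradius = √(r²−h²) = √(10²−4.12²) = 9.112 (area = (12/2)·9.112²·sin(360°/12) = 249.08 mm²); the 24.5×19.5 cube at (7, 0) contributes its full rectangle (area 477.75 mm²); the 9×9 cube at (3.5, 3) contributes its full rectangle (area 81.00 mm²); After the difference (first − rest): starting from the r=10 sphere (249.08 mm²), the 24.5×19.5 cube at (7, 0) partially overlaps it — only the 7.24 mm² overlap (of its 477.75 mm²) is removed, clipping the outline; the 9×9 cube at (3.5, 3) partially overlaps it — only the 14.28 mm² overlap (of its 81.00 mm²) is removed, clipping the outline — area = 227.56 mm²; (whole slice rotated 25° about Z — lengths, areas and connectivity unchanged). So its area = 227.56 mm². Layer 63 (z = 17.64): the r=10 sphere contributes a regular 12-gon of circumradius √(10²−7.64²) = 6.452 (area = (12/2)·6.452²·sin(360°/12) = 124.89 mm²); the cube at (7, 0) is present — its section is the full 24.5×19.5 rectangle (area 477.75 mm²); the 9×9 cube at (3.5, 3) contributes its full rectangle (area 81.00 mm²); Taking the first minus the rest: starting from the r=10 sphere (124.89 mm²), the 24.5×19.5 cube at (7, 0) misses the remaining region (no effect); the 9×9 cube at (3.5, 3) partially overlaps it — only the 2.66 mm² overlap (of its 81.00 mm²) is removed, clipping the outline — area = 122.23 mm²; (whole slice rotated 25° about Z — lengths, areas and connectivity unchanged). So its area = 122.23 mm². Layer 21 is larger (227.56 vs 122.23 mm²).

layer 21 (z = 5.88 mm)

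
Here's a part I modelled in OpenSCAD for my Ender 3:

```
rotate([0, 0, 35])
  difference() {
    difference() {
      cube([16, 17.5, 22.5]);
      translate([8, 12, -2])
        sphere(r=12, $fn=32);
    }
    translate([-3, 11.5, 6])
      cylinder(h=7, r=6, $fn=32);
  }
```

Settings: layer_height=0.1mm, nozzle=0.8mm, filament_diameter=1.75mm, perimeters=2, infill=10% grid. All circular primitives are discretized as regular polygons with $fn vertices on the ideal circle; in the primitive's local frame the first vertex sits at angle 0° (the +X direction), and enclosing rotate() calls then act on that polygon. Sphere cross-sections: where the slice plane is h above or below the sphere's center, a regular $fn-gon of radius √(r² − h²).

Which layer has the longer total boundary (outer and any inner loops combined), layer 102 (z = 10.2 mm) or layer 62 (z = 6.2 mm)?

Layer 102 (z = 10.2): the 16×17.5 cube contributes its full rectangle (perimeter 67.00 mm); the sphere at (8, 12) is absent (|z−center|=12.200 > r=12); After the difference (first − rest): none of the subtracted shapes is present at this height, so the 16×17.5 cube is unchanged — boundary = 67.00 mm; the cylinder at (-3, 11.5): section is a regular 32-gon, circumradius r=6 (perimeter = 2·32·6.000·sin(180°/32) = 37.64 mm); Taking the first minus the rest: starting from that combined region, the r=6 cylinder at (-3, 11.5) partially overlaps it — only the 21.87 mm² overlap (of its 112.37 mm²) is removed, clipping the outline — boundary = 69.18 mm; (whole slice rotated 35° about Z — lengths, areas and connectivity unchanged). So its perimeter = 69.18 mm. Layer 62 (z = 6.2): the cube is present — its section is the full 16×17.5 rectangle (perimeter 67.00 mm); the r=12 sphere at (8, 12) contributes a regular 32-gon of circumradius √(12²−8.2²) = 8.761 (perimeter = 2·32·8.761·sin(180°/32) = 54.96 mm); After the difference (first − rest): starting from the 16×17.5 cube, the r=12 sphere at (8, 12) partially overlaps it — only the 202.15 mm² overlap (of its 239.60 mm²) is removed, clipping the outline — boundary = 64.23 mm; the r=6 cylinder at (-3, 11.5) contributes a regular 32-gon of circumradius 6 (perimeter = 2·32·6.000·sin(180°/32) = 37.64 mm); After the difference (first − rest): starting from the result so far, the r=6 cylinder at (-3, 11.5) partially overlaps it — only the 1.18 mm² overlap (of its 112.37 mm²) is removed, clipping the outline — boundary = 59.84 mm; (rotated 35° about Z; rotation is an isometry so areas/perimeters/island counts are preserved). So its perimeter = 59.84 mm. Layer 102 is larger (69.18 vs 59.84 mm).

layer 102 (z = 10.2 mm)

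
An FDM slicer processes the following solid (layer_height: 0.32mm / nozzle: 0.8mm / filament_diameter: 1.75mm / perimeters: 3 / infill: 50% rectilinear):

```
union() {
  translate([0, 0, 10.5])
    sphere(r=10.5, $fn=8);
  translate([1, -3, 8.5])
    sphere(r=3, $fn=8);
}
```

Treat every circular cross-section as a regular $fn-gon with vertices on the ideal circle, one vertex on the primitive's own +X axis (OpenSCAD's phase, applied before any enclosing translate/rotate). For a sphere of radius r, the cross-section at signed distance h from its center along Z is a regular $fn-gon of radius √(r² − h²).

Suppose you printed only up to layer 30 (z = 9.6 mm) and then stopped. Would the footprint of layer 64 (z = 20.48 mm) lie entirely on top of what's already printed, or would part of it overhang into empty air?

Compare the two slices. At z = 9.6: the sphere: section is a regular 8-gon, circumradius = √(r²−h²) = √(10.5²−0.9²) = 10.461 (area = (8/2)·10.461²·sin(360°/8) = 309.54 mm²); the r=3 sphere at (1, -3) slices to a regular 8-gon of circumradius 2.791 (√(r²−h²) with h=1.1 from center) (area = (8/2)·2.791²·sin(360°/8) = 22.03 mm²); Combining (union): the r=3 sphere at (1, -3) lies entirely inside the r=10.5 sphere, so the union is just the r=10.5 sphere — area = 309.54 mm². At z = 20.48: the sphere: section is a regular 8-gon, circumradius = √(r²−h²) = √(10.5²−9.98²) = 3.263 (area = (8/2)·3.263²·sin(360°/8) = 30.12 mm²); the sphere at (1, -3) does not reach this height (|z−center|=11.980 > r=3); Combining (union): only the r=10.5 sphere is present, so the union is just that shape — area = 30.12 mm². Checking containment: the cross-section at z = 20.48 is a subset of the cross-section at z = 9.6.

entirely on top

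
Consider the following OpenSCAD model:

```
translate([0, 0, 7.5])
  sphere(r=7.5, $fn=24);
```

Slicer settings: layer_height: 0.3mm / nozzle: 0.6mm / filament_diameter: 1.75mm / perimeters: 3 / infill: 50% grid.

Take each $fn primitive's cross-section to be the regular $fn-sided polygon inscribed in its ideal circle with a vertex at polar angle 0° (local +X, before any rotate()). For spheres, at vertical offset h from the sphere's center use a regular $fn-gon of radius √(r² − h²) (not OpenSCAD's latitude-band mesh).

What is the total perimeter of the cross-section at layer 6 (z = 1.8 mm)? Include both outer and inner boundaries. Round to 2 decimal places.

30.54 mm

At z = 1.8 mm: the r=7.5 sphere slices to a regular 24-gon of circumradius 4.874 (√(r²−h²) with h=5.7 from center) (perimeter = 2·24·4.874·sin(180°/24) = 30.54 mm). Overall, the cross-section is a single solid region. Total boundary length (outer) = 30.54 mm.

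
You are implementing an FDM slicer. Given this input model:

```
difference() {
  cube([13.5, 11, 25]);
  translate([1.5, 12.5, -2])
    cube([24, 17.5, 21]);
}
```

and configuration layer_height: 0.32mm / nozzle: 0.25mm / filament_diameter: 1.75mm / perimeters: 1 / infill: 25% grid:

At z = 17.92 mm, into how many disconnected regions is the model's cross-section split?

At z = 17.92 mm: the 13.5×11 cube contributes its full rectangle; the cube at (1.5, 12.5) (footprint 24×17.5) is included at this height; Subtracting the remaining from the first: starting from the 13.5×11 cube, the 24×17.5 cube at (1.5, 12.5) misses the remaining region (no effect) — 1 connected region. The result has 1 disconnected region.

1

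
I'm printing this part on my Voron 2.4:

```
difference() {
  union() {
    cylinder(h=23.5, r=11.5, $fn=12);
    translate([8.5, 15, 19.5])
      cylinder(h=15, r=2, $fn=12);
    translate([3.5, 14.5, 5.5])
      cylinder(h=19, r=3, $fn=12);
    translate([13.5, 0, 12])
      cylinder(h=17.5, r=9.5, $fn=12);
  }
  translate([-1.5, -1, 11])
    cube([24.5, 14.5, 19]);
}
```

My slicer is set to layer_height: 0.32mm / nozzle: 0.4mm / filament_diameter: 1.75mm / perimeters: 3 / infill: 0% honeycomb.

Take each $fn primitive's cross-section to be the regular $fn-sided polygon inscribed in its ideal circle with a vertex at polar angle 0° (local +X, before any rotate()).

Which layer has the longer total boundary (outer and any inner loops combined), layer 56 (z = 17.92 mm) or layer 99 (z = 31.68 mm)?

Layer 56 (z = 17.92): the cylinder: section is a regular 12-gon, circumradius r=11.5 (perimeter = 2·12·11.500·sin(180°/12) = 71.43 mm); the cylinder at (8.5, 15) does not reach this height (z outside [19.5, 34.5]); the r=3 cylinder at (3.5, 14.5) contributes a regular 12-gon of circumradius 3 (perimeter = 2·12·3.000·sin(180°/12) = 18.63 mm); the cylinder at (13.5, 0): section is a regular 12-gon, circumradius r=9.5 (perimeter = 2·12·9.500·sin(180°/12) = 59.01 mm); Combining (union): the regions partially overlap (shared area 74.60 mm²), so the edge portions inside another operand are dropped and the merged outline is re-measured after clipping — boundary = 114.08 mm; the cube at (-1.5, -1) (footprint 24.5×14.5) is included at this height (perimeter 78.00 mm); After the difference (first − rest): starting from the result so far, the 24.5×14.5 cube at (-1.5, -1) partially overlaps it — only the 246.35 mm² overlap (of its 355.25 mm²) is removed, clipping the outline — boundary = 116.18 mm. So its perimeter = 116.18 mm. Layer 99 (z = 31.68): the cylinder is absent (z outside [0, 23.5]); the r=2 cylinder at (8.5, 15) gives a regular 12-gon of circumradius 2 (constant along its height) (perimeter = 2·12·2.000·sin(180°/12) = 12.42 mm); the cylinder at (3.5, 14.5) is absent (z outside [5.5, 24.5]); the cylinder at (13.5, 0) is not intersected at this z (z outside [12, 29.5]); Combining (union): only the r=2 cylinder at (8.5, 15) is present, so the union is just that shape — boundary = 12.42 mm; the cube at (-1.5, -1) does not reach this height (z outside [11, 30]); Subtracting the remaining from the first: none of the subtracted shapes is present at this height, so that combined region is unchanged — boundary = 12.42 mm. So its perimeter = 12.42 mm. Layer 56 is larger (116.18 vs 12.42 mm).

layer 56 (z = 17.92 mm)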